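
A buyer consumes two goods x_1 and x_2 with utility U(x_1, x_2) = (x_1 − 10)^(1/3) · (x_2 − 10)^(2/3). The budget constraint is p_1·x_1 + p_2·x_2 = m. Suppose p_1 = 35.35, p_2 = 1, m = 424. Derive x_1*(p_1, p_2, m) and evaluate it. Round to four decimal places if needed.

x_1* = 10.5705

After buying the subsistence bundle (10, 10), a share 1/3 of the remaining income goes to x_1: x_1* = 10 + 1/3·(m − 10p_1 − 10p_2)/p_1.
Discretionary income = 424 − 10·35.35 − 10·1 = 60.5; x_1* = 10 + 1/3·60.5/35.35 = 10.5705.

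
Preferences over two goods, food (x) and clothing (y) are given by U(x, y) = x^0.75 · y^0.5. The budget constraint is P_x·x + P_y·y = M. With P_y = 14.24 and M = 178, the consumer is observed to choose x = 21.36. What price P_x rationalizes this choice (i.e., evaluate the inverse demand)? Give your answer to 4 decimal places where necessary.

P_x = 5

Tangency: MRS = (3/2)·y/x = P_x/P_y.
So 0.75·P_y·y = 0.5·P_x·x; combined with the budget, a share 0.6 of income goes to x.
Demand: x*(P_x,P_y,M) = 0.6·M/P_x and y* = 0.4·M/P_y.
Set x* = 21.36 in the demand function and solve for P_x: P_x = 5.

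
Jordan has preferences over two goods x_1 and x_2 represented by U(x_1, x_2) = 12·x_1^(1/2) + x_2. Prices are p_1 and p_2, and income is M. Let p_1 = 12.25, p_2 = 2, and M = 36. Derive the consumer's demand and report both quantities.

x_1* = 0.9596, x_2* = 12.1224

Utility is quasi-linear in x_2; the FOC for x_1 is 6/√x_1 = p_1/p_2.
Solve: √x_1 = 6·p_2/p_1, so x_1*(p_1,p_2) = (6·p_2/p_1)², and x_2* = (M − p_1·x_1*)/p_2.
Plugging in: x_1* = (6·2/12.25)² = 0.9596, x_2* = 12.1224.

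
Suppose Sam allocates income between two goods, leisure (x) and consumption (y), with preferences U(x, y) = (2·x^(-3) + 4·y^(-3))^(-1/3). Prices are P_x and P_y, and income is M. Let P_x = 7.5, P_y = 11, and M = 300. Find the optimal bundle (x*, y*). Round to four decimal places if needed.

From the CES first-order condition, (1/2)·(y/x)^(4) = P_x/P_y.
Hence y/x = (2·P_x/P_y)^(1/(4)), i.e. raised to the 0.25 power.
Substitute y = (y/x)·x into the budget: x* = M/(P_x + P_y·(y/x)).
Numerically y/x = 1.080624, so x* = 300/(7.5 + 11·1.080624) = 15.4744 and y* = 1.080624·15.4744 = 16.722.

x* = 15.4744, y* = 16.722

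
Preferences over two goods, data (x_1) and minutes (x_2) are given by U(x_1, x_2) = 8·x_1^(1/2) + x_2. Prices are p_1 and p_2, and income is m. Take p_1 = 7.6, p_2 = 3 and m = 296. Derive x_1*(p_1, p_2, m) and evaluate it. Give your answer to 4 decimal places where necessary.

x_1* = 2.4931

Utility is quasi-linear in x_2; the FOC for x_1 is 4/√x_1 = p_1/p_2.
Solve: √x_1 = 4·p_2/p_1, so x_1*(p_1,p_2) = (4·p_2/p_1)², and x_2* = (m − p_1·x_1*)/p_2.
Plugging in: x_1* = (4·3/7.6)² = 2.4931.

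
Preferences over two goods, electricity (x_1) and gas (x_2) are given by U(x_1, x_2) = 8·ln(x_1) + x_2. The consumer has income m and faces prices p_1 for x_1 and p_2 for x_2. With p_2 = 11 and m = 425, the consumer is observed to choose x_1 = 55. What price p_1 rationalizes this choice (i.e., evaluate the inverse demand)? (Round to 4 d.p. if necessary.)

Set MRS = p_1/p_2: (8/x_1)/1 = p_1/p_2.
So x_1*(p_1,p_2) = 8·p_2/p_1, independent of income; and x_2* = (m − 8·p_2)/p_2.
Set x_1* = 55 in the demand function and solve for p_1: p_1 = 1.6.

p_1 = 1.6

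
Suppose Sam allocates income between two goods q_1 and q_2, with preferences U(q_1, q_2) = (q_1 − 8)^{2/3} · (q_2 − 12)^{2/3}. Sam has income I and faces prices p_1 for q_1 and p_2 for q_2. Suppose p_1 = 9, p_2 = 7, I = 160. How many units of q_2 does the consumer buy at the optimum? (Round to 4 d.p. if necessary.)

q_2* = 12.2857

MRS = (q_2−12)/(q_1−8). Tangency with p_1/p_2 gives q_2−12 = (p_1/p_2)·(q_1−8).
After buying the subsistence bundle (8, 12), a share 0.5 of the remaining income goes to q_1: q_1* = 8 + 0.5·(I − 8p_1 − 12p_2)/p_1.
Discretionary income = 160 − 8·9 − 12·7 = 4; q_2* = 12 + 0.5·4/7 = 12.2857.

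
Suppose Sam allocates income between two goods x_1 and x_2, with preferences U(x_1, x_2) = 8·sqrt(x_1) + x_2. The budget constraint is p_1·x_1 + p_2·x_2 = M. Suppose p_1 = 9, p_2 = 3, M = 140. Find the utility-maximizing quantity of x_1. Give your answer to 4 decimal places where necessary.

Solve: √x_1 = 4·p_2/p_1, so x_1*(p_1,p_2) = (4·p_2/p_1)², and x_2* = (M − p_1·x_1*)/p_2.
Plugging in: x_1* = (4·3/9)² = 1.7778.

x_1* = 1.7778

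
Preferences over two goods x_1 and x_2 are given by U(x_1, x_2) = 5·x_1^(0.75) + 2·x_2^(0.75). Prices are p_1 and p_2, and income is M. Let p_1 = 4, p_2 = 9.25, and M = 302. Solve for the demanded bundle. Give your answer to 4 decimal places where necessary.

x_1* = 75.344, x_2* = 0.0674

MRS = MU_x_1/MU_x_2 = (5/2)·(x_2/x_1)^(0.25). Set equal to p_1/p_2.
Solve for the ratio: x_2/x_1 = [(2/5)·p_1/p_2]^(4).
Substitute x_2 = (x_2/x_1)·x_1 into the budget: x_1* = M/(p_1 + p_2·(x_2/x_1)).
Numerically x_2/x_1 = 0.000895, so x_1* = 302/(4 + 9.25·0.000895) = 75.344 and x_2* = 0.000895·75.344 = 0.0674.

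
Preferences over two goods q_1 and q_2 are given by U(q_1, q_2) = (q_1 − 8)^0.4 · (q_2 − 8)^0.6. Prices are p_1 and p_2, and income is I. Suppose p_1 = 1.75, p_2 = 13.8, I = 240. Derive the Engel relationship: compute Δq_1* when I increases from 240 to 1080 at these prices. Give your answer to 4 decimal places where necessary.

Δq_1* = 192

Substituting into the budget: q_1* = 8 + 0.4·(I − 8·p_1 − 8·p_2)/p_1, and q_2* = 8 + 0.6·(…)/p_2.
Discretionary income = 240 − 8·1.75 − 8·13.8 = 115.6; q_1* = 8 + 0.4·115.6/1.75 = 34.4229.
At I' = 1080: q_1* = 226.4229. Change: 226.4229 − 34.4229 = 192.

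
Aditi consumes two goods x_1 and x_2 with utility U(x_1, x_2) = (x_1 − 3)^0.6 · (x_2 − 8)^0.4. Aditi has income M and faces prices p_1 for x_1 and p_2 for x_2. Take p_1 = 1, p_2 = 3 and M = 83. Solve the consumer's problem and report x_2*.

MRS = (3/2)·(x_2−8)/(x_1−3). Tangency with p_1/p_2 gives x_2−8 = (2/3)·(p_1/p_2)·(x_1−3).
After buying the subsistence bundle (3, 8), a share 0.6 of the remaining income goes to x_1: x_1* = 3 + 0.6·(M − 3p_1 − 8p_2)/p_1.
Discretionary income = 83 − 3·1 − 8·3 = 56; x_2* = 8 + 0.4·56/3 = 15.4667.

x_2* = 15.4667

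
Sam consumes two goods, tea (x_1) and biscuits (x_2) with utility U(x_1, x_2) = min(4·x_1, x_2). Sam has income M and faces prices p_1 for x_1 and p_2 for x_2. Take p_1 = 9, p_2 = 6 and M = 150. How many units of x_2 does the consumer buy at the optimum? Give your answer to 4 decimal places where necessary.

x_2* = 18.1818

With perfect complements, no substitution: consume in ratio x_1:x_2 = 1:4.
Budget: p_1·x_1 + p_2·4·x_1 = M, so (p_1 + 4·p_2)·x_1 = M.
Demand: x_1*(p_1,p_2,M) = M/(p_1 + 4·p_2), x_2* = 4·M/(p_1 + 4·p_2).
Here 9 + 4·6 = 33, giving x_2* = 18.1818.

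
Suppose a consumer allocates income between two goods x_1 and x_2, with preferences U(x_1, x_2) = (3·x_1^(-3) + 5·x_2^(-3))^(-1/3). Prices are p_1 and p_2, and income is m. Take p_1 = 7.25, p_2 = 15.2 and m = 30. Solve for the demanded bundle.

From the CES first-order condition, (3/5)·(x_2/x_1)^(4) = p_1/p_2.
Hence x_2/x_1 = ((5/3)·p_1/p_2)^(1/(4)), i.e. raised to the 0.25 power.
With the ratio pinned down, the budget gives x_1* = m/(p_1 + p_2·(x_2/x_1)) and x_2* = (x_2/x_1)·x_1*.
Numerically x_2/x_1 = 0.944247, so x_1* = 30/(7.25 + 15.2·0.944247) = 1.3887 and x_2* = 0.944247·1.3887 = 1.3113.

x_1* = 1.3887, x_2* = 1.3113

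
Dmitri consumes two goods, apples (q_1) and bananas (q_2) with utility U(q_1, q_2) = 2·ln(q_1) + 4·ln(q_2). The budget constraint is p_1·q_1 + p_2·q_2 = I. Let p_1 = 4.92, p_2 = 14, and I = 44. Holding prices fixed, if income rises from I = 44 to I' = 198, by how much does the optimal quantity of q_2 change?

Tangency: MRS = (1/2)·q_2/q_1 = p_1/p_2.
So 2·p_2·q_2 = 4·p_1·q_1; combined with the budget, a share 1/3 of income goes to q_1.
Demand: q_1*(p_1,p_2,I) = 1/3·I/p_1 and q_2* = 2/3·I/p_2.
At p_1=4.92, p_2=14, I=44: q_2* = 2/3·44/14 = 2.0952.
At I' = 198: q_2* = 9.4286. Change: 9.4286 − 2.0952 = 7.3333.

Δq_2* = 7.3333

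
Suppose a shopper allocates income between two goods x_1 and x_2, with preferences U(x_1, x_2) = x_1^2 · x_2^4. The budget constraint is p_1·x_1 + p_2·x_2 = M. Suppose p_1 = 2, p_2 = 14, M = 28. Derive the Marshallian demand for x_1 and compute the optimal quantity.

MU_x_1/MU_x_2 = (2·x_2)/(4·x_1); tangency sets this equal to p_1/p_2.
So 2·p_2·x_2 = 4·p_1·x_1; combined with the budget, a share 1/3 of income goes to x_1.
Demand: x_1*(p_1,p_2,M) = 1/3·M/p_1 and x_2* = 2/3·M/p_2.
At p_1=2, p_2=14, M=28: x_1* = 1/3·28/2 = 4.6667.

x_1* = 4.6667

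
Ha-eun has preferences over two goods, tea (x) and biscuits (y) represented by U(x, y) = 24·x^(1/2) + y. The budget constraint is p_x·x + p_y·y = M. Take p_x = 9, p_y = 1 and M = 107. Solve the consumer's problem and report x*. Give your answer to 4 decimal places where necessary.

Plugging in: x* = (12·1/9)² = 1.7778.

x* = 1.7778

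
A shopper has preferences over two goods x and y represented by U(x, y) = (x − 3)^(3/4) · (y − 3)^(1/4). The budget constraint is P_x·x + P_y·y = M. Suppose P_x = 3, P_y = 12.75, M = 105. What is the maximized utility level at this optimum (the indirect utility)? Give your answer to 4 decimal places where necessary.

Let x' = x−3, y' = y−3. MRS = 3·y'/x' = P_x/P_y.
After buying the subsistence bundle (3, 3), a share 0.75 of the remaining income goes to x: x* = 3 + 0.75·(M − 3P_x − 3P_y)/P_x.
Discretionary income = 105 − 3·3 − 3·12.75 = 57.75; x* = 3 + 0.75·57.75/3 = 17.4375; y* = 3 + 0.25·57.75/12.75 = 4.1324.
Utility at the optimum: U(17.4375, 4.1324) = 7.6404.

V = 7.6404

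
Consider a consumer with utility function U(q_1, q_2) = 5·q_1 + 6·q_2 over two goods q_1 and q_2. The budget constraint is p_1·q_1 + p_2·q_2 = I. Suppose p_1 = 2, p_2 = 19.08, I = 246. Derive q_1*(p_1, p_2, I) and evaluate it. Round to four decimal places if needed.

Linear utility — the consumer picks whichever good has higher MU/price: 5/2 = 2.5 vs 6/19.08 = 0.3145.
q_1 gives more utility per dollar, so spend all income on q_1: q_1* = I/p_1, q_2* = 0.
Numerically: q_1* = 123, q_2* = 0.

q_1* = 123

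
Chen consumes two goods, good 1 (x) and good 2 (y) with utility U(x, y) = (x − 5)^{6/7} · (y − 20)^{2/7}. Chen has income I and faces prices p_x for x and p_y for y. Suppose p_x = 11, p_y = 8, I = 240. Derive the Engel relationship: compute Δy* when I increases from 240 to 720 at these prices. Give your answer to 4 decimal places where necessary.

Δy* = 15

Let x' = x−5, y' = y−20. MRS = 3·y'/x' = p_x/p_y.
Substituting into the budget: x* = 5 + 0.75·(I − 5·p_x − 20·p_y)/p_x, and y* = 20 + 0.25·(…)/p_y.
Discretionary income = 240 − 5·11 − 20·8 = 25; y* = 20 + 0.25·25/8 = 20.7812.
At I' = 720: y* = 35.7812. Change: 35.7812 − 20.7812 = 15.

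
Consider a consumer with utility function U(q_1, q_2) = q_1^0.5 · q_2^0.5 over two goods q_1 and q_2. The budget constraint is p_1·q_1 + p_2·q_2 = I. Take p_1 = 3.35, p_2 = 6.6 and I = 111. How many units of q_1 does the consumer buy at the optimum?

q_1* = 16.5672

At p_1=3.35, p_2=6.6, I=111: q_1* = 0.5·111/3.35 = 16.5672.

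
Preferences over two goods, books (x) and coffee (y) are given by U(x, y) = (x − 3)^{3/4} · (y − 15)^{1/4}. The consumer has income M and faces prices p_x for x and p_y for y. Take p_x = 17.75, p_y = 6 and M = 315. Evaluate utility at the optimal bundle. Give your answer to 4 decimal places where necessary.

MRS = 3·(y−15)/(x−3). Tangency with p_x/p_y gives y−15 = (1/3)·(p_x/p_y)·(x−3).
After buying the subsistence bundle (3, 15), a share 0.75 of the remaining income goes to x: x* = 3 + 0.75·(M − 3p_x − 15p_y)/p_x.
Discretionary income = 315 − 3·17.75 − 15·6 = 171.75; x* = 3 + 0.75·171.75/17.75 = 10.257; y* = 15 + 0.25·171.75/6 = 22.1562.
Utility at the optimum: U(10.257, 22.1562) = 7.2317.

V = 7.2317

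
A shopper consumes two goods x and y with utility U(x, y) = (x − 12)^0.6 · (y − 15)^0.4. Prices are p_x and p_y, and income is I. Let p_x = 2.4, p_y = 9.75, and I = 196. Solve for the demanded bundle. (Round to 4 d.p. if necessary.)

MRS = (3/2)·(y−15)/(x−12). Tangency with p_x/p_y gives y−15 = (2/3)·(p_x/p_y)·(x−12).
After buying the subsistence bundle (12, 15), a share 0.6 of the remaining income goes to x: x* = 12 + 0.6·(I − 12p_x − 15p_y)/p_x.
Discretionary income = 196 − 12·2.4 − 15·9.75 = 20.95; x* = 12 + 0.6·20.95/2.4 = 17.2375; y* = 15 + 0.4·20.95/9.75 = 15.8595.

x* = 17.2375, y* = 15.8595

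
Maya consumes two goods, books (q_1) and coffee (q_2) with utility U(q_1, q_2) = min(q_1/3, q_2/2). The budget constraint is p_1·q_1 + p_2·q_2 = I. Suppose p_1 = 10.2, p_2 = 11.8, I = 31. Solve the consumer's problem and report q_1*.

Leontief preferences: the optimum is at the kink where q_1/3 = q_2/2, i.e. q_2 = (2/3)·q_1.
Budget: p_1·q_1 + p_2·(2/3)·q_1 = I, so (3·p_1 + 2·p_2)·q_1 = 3·I.
Demand: q_1*(p_1,p_2,I) = 3·I/(3·p_1 + 2·p_2), q_2* = 2·I/(3·p_1 + 2·p_2).
Here 3·10.2 + 2·11.8 = 54.2, giving q_1* = 1.7159.

q_1* = 1.7159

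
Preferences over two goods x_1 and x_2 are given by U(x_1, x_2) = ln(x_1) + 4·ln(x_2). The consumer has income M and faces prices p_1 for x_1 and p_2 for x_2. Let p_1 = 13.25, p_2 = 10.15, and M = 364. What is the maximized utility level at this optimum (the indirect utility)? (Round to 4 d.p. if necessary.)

Tangency: MRS = (1/4)·x_2/x_1 = p_1/p_2.
Rearranging, p_2·x_2 = 4·p_1·x_1. Substituting into the budget gives p_1·x_1·(1 + 4) = M.
Demand: x_1*(p_1,p_2,M) = 0.2·M/p_1 and x_2* = 0.8·M/p_2.
At p_1=13.25, p_2=10.15, M=364: x_1* = 0.2·364/13.25 = 5.4943, x_2* = 28.6897.
Utility at the optimum: U(5.4943, 28.6897) = 15.1299.

V = 15.1299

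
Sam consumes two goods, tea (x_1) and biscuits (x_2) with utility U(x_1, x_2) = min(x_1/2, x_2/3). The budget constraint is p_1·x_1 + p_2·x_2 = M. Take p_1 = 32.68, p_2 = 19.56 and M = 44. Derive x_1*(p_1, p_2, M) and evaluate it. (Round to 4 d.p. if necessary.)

x_1* = 0.7094

With perfect complements, no substitution: consume in ratio x_1:x_2 = 2:3.
Budget: p_1·x_1 + p_2·(3/2)·x_1 = M, so (2·p_1 + 3·p_2)·x_1 = 2·M.
Demand: x_1*(p_1,p_2,M) = 2·M/(2·p_1 + 3·p_2), x_2* = 3·M/(2·p_1 + 3·p_2).
Here 2·32.68 + 3·19.56 = 124.04, giving x_1* = 0.7094.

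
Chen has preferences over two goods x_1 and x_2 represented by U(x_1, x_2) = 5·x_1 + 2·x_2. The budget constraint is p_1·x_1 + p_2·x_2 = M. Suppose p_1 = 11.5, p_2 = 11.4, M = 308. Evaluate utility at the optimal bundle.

V = 133.913

Perfect substitutes: compare marginal utility per dollar. 5/p_1 vs 2/p_2 → 0.4348 vs 0.1754.
x_1 gives more utility per dollar, so spend all income on x_1: x_1* = M/p_1, x_2* = 0.
Numerically: x_1* = 26.7826, x_2* = 0.
Utility at the optimum: U(26.7826, 0) = 133.913.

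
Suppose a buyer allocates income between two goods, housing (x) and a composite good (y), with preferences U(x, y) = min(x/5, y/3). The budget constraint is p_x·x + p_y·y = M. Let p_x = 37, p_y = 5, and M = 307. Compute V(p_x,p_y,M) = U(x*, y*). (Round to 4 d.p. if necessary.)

V = 1.535

Leontief preferences: the optimum is at the kink where x/5 = y/3, i.e. y = (3/5)·x.
Budget: p_x·x + p_y·(3/5)·x = M, so (5·p_x + 3·p_y)·x = 5·M.
Demand: x*(p_x,p_y,M) = 5·M/(5·p_x + 3·p_y), y* = 3·M/(5·p_x + 3·p_y).
Here 5·37 + 3·5 = 200, giving x* = 7.675 and y* = 4.605.
Utility at the optimum: U(7.675, 4.605) = 1.535.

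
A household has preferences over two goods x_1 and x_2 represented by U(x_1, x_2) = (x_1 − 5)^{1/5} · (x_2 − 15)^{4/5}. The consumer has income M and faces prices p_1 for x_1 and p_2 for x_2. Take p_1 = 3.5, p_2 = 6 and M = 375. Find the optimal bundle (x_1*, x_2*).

Let x_1' = x_1−5, x_2' = x_2−15. MRS = (1/4)·x_2'/x_1' = p_1/p_2.
Substituting into the budget: x_1* = 5 + 0.2·(M − 5·p_1 − 15·p_2)/p_1, and x_2* = 15 + 0.8·(…)/p_2.
Discretionary income = 375 − 5·3.5 − 15·6 = 267.5; x_1* = 5 + 0.2·267.5/3.5 = 20.2857; x_2* = 15 + 0.8·267.5/6 = 50.6667.

x_1* = 20.2857, x_2* = 50.6667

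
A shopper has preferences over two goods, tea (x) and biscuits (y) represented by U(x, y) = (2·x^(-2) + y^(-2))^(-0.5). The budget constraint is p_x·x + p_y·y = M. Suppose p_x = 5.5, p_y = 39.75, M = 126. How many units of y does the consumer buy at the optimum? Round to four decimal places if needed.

From the CES first-order condition, 2·(y/x)^(3) = p_x/p_y.
Solve for the ratio: y/x = [(1/2)·p_x/p_y]^(1/3).
Substitute y = (y/x)·x into the budget: x* = M/(p_x + p_y·(y/x)).
Numerically y/x = 0.410518, so x* = 126/(5.5 + 39.75·0.410518) = 5.775 and y* = 0.410518·5.775 = 2.3708.

y* = 2.3708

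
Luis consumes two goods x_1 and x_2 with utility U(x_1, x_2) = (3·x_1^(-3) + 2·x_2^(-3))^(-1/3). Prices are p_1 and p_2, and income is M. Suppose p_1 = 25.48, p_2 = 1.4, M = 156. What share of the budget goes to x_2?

share on x_2 = 0.093

From the CES first-order condition, (3/2)·(x_2/x_1)^(4) = p_1/p_2.
Hence x_2/x_1 = ((2/3)·p_1/p_2)^(1/(4)), i.e. raised to the 0.25 power.
With the ratio pinned down, the budget gives x_1* = M/(p_1 + p_2·(x_2/x_1)) and x_2* = (x_2/x_1)·x_1*.
Numerically x_2/x_1 = 1.866358, so x_1* = 156/(25.48 + 1.4·1.866358) = 5.553 and x_2* = 1.866358·5.553 = 10.3639.
Expenditure on x_2: 1.4·10.3639 = 14.5095; share = 0.093.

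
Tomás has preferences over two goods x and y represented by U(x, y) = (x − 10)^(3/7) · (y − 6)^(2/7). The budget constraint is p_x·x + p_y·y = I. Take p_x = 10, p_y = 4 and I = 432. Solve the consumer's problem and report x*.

MRS = (3/2)·(y−6)/(x−10). Tangency with p_x/p_y gives y−6 = (2/3)·(p_x/p_y)·(x−10).
After buying the subsistence bundle (10, 6), a share 0.6 of the remaining income goes to x: x* = 10 + 0.6·(I − 10p_x − 6p_y)/p_x.
Discretionary income = 432 − 10·10 − 6·4 = 308; x* = 10 + 0.6·308/10 = 28.48.

x* = 28.48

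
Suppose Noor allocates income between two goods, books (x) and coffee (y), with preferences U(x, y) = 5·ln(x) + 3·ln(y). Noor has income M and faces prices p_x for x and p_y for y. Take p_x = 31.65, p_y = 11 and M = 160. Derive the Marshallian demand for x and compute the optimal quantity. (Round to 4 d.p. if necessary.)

x* = 3.1596

At p_x=31.65, p_y=11, M=160: x* = 0.625·160/31.65 = 3.1596.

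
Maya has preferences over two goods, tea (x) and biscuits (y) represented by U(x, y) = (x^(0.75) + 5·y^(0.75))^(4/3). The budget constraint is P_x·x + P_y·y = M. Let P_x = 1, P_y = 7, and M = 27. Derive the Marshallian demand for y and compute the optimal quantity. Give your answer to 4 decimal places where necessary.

Substitute y = (y/x)·x into the budget: x* = M/(P_x + P_y·(y/x)).
Numerically y/x = 0.260308, so x* = 27/(1 + 7·0.260308) = 9.5671 and y* = 0.260308·9.5671 = 2.4904.

y* = 2.4904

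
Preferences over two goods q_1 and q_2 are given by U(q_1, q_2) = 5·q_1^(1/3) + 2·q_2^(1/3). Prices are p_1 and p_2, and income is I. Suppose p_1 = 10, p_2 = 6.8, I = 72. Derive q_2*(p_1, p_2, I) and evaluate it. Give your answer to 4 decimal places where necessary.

q_2* = 2.4857

From the CES first-order condition, (5/2)·(q_2/q_1)^(2/3) = p_1/p_2.
Hence q_2/q_1 = ((2/5)·p_1/p_2)^(1/(2/3)), i.e. raised to the 1.5 power.
Substitute q_2 = (q_2/q_1)·q_1 into the budget: q_1* = I/(p_1 + p_2·(q_2/q_1)).
Numerically q_2/q_1 = 0.451156, so q_1* = 72/(10 + 6.8·0.451156) = 5.5097 and q_2* = 0.451156·5.5097 = 2.4857.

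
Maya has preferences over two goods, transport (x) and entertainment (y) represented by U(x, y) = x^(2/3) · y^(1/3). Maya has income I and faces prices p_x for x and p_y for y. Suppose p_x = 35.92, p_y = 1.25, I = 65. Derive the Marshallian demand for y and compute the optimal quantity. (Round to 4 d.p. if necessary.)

MU_x/MU_y = (2/3·y)/(1/3·x); tangency sets this equal to p_x/p_y.
So 2/3·p_y·y = 1/3·p_x·x; combined with the budget, a share 2/3 of income goes to x.
Demand: x*(p_x,p_y,I) = 2/3·I/p_x and y* = 1/3·I/p_y.
At p_x=35.92, p_y=1.25, I=65: y* = 1/3·65/1.25 = 17.3333.

y* = 17.3333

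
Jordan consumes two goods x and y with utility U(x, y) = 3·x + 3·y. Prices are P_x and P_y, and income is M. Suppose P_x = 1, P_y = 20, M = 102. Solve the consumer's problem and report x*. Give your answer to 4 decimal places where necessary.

x* = 102

x gives more utility per dollar, so spend all income on x: x* = M/P_x, y* = 0.
Numerically: x* = 102, y* = 0.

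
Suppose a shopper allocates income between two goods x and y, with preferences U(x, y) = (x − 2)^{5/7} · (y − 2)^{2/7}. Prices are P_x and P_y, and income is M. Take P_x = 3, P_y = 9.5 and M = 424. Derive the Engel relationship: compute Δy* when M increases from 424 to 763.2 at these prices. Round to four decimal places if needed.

Δy* = 10.2015

MRS = (5/2)·(y−2)/(x−2). Tangency with P_x/P_y gives y−2 = (2/5)·(P_x/P_y)·(x−2).
Substituting into the budget: x* = 2 + 5/7·(M − 2·P_x − 2·P_y)/P_x, and y* = 2 + 2/7·(…)/P_y.
Discretionary income = 424 − 2·3 − 2·9.5 = 399; y* = 2 + 2/7·399/9.5 = 14.
At M' = 763.2: y* = 24.2015. Change: 24.2015 − 14 = 10.2015.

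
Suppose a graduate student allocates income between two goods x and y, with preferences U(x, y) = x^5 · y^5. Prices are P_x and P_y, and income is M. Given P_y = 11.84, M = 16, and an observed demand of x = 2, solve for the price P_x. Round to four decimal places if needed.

P_x = 4

The MRS is y/x. Set MRS = P_x/P_y.
Rearranging, P_y·y = P_x·x. Substituting into the budget gives P_x·x·(1 + 1) = M.
Demand: x*(P_x,P_y,M) = 0.5·M/P_x and y* = 0.5·M/P_y.
Set x* = 2 in the demand function and solve for P_x: P_x = 4.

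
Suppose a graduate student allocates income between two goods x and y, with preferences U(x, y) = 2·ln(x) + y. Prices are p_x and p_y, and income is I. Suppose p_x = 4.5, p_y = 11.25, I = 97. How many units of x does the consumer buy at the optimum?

x* = 5

Set MRS = p_x/p_y: (2/x)/1 = p_x/p_y.
So x*(p_x,p_y) = 2·p_y/p_x, independent of income; and y* = (I − 2·p_y)/p_y.
At the given prices: x* = 2·11.25/4.5 = 5.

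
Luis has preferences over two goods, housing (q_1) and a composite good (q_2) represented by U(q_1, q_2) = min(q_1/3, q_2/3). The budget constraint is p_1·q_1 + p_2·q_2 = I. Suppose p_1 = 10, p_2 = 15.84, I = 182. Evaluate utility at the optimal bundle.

Leontief preferences: the optimum is at the kink where q_1/3 = q_2/3, i.e. q_2 = q_1.
Budget: p_1·q_1 + p_2·q_1 = I, so (3·p_1 + 3·p_2)·q_1 = 3·I.
Demand: q_1*(p_1,p_2,I) = 3·I/(3·p_1 + 3·p_2), q_2* = 3·I/(3·p_1 + 3·p_2).
Here 3·10 + 3·15.84 = 77.52, giving q_1* = 7.0433 and q_2* = 7.0433.
Utility at the optimum: U(7.0433, 7.0433) = 2.3478.

V = 2.3478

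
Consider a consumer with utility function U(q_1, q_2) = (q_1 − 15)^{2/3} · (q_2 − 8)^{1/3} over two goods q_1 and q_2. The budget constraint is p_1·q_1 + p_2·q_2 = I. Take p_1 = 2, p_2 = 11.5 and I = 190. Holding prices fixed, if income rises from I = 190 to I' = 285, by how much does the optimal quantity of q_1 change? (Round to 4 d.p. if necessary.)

This is Cobb-Douglas in (q_1−15, q_2−8): tangency gives 2/3·p_2·(q_2−8) = 1/3·p_1·(q_1−15).
Substituting into the budget: q_1* = 15 + 2/3·(I − 15·p_1 − 8·p_2)/p_1, and q_2* = 8 + 1/3·(…)/p_2.
Discretionary income = 190 − 15·2 − 8·11.5 = 68; q_1* = 15 + 2/3·68/2 = 37.6667.
At I' = 285: q_1* = 69.3333. Change: 69.3333 − 37.6667 = 31.6667.

Δq_1* = 31.6667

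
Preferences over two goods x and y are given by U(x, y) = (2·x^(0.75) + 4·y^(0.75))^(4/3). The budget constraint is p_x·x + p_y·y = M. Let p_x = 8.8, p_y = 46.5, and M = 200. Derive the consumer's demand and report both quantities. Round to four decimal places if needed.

From the CES first-order condition, (1/2)·(y/x)^(0.25) = p_x/p_y.
Hence y/x = (2·p_x/p_y)^(1/(0.25)), i.e. raised to the 4 power.
With the ratio pinned down, the budget gives x* = M/(p_x + p_y·(y/x)) and y* = (y/x)·x*.
Numerically y/x = 0.020523, so x* = 200/(8.8 + 46.5·0.020523) = 20.5037 and y* = 0.020523·20.5037 = 0.4208.

x* = 20.5037, y* = 0.4208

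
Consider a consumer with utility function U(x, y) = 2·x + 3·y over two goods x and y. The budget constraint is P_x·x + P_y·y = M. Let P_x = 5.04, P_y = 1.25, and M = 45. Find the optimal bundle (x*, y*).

x* = 0, y* = 36

Perfect substitutes: compare marginal utility per dollar. 2/P_x vs 3/P_y → 0.3968 vs 2.4.
y gives more utility per dollar, so spend all income on y: y* = M/P_y, x* = 0.
Numerically: x* = 0, y* = 36.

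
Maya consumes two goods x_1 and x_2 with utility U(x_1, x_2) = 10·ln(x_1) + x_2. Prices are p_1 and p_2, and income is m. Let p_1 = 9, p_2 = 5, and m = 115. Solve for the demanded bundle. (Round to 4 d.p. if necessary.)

x_1* = 5.5556, x_2* = 13

Set MRS = p_1/p_2: (10/x_1)/1 = p_1/p_2.
So x_1*(p_1,p_2) = 10·p_2/p_1, independent of income; and x_2* = (m − 10·p_2)/p_2.
At the given prices: x_1* = 10·5/9 = 5.5556, and x_2* = 13.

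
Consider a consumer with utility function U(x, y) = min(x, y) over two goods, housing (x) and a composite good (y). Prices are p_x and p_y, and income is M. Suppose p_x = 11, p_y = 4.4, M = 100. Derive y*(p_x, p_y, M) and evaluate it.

y* = 6.4935

Demand: x*(p_x,p_y,M) = M/(p_x + p_y), y* = M/(p_x + p_y).
Here 11 + 4.4 = 15.4, giving y* = 6.4935.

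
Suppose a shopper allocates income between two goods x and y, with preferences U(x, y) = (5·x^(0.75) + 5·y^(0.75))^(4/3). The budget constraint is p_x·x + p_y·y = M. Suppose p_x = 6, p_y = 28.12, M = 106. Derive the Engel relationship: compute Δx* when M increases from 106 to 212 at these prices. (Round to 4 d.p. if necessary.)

With the ratio pinned down, the budget gives x* = M/(p_x + p_y·(y/x)) and y* = (y/x)·x*.
Numerically y/x = 0.002073, so x* = 106/(6 + 28.12·0.002073) = 17.4967.
At M' = 212: x* = 34.9934. Change: 34.9934 − 17.4967 = 17.4967.

Δx* = 17.4967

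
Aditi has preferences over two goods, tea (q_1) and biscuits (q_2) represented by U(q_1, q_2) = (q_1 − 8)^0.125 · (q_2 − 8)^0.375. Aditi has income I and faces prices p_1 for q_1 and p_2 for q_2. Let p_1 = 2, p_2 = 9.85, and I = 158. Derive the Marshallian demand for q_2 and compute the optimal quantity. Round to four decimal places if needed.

After buying the subsistence bundle (8, 8), a share 0.25 of the remaining income goes to q_1: q_1* = 8 + 0.25·(I − 8p_1 − 8p_2)/p_1.
Discretionary income = 158 − 8·2 − 8·9.85 = 63.2; q_2* = 8 + 0.75·63.2/9.85 = 12.8122.

q_2* = 12.8122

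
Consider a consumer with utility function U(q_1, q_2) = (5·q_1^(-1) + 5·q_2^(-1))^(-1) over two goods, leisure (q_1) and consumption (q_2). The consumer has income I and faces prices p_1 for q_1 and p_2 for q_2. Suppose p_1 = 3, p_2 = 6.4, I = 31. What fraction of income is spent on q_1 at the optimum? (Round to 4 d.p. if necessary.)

share on q_1 = 0.4064

MU_q_1 ∝ 5·q_1^(-2), MU_q_2 ∝ 5·q_2^(-2), so MRS = (q_2/q_1)^(2) = p_1/p_2.
Solve for the ratio: q_2/q_1 = [p_1/p_2]^(0.5).
With the ratio pinned down, the budget gives q_1* = I/(p_1 + p_2·(q_2/q_1)) and q_2* = (q_2/q_1)·q_1*.
Numerically q_2/q_1 = 0.684653, so q_1* = 31/(3 + 6.4·0.684653) = 4.1995 and q_2* = 0.684653·4.1995 = 2.8752.
Expenditure on q_1: 3·4.1995 = 12.5986; share = 0.4064.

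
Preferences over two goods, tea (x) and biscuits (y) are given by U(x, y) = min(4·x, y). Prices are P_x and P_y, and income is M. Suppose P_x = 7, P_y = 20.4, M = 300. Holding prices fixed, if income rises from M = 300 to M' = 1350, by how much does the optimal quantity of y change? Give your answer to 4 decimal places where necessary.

Δy* = 47.4041

Demand: x*(P_x,P_y,M) = M/(P_x + 4·P_y), y* = 4·M/(P_x + 4·P_y).
Here 7 + 4·20.4 = 88.6, giving y* = 13.544.
At M' = 1350: y* = 60.9481. Change: 60.9481 − 13.544 = 47.4041.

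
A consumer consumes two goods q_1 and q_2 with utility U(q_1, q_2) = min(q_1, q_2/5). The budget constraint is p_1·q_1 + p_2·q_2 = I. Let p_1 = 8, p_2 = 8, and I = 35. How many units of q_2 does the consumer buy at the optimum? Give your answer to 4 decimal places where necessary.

Demand: q_1*(p_1,p_2,I) = I/(p_1 + 5·p_2), q_2* = 5·I/(p_1 + 5·p_2).
Here 8 + 5·8 = 48, giving q_2* = 3.6458.

q_2* = 3.6458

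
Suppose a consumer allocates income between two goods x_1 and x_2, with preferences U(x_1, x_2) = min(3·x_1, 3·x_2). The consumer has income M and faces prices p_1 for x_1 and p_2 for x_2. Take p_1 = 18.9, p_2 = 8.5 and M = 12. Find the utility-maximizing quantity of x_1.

Leontief preferences: the optimum is at the kink where x_1/3 = x_2/3, i.e. x_2 = x_1.
Budget: p_1·x_1 + p_2·x_1 = M, so (3·p_1 + 3·p_2)·x_1 = 3·M.
Demand: x_1*(p_1,p_2,M) = 3·M/(3·p_1 + 3·p_2), x_2* = 3·M/(3·p_1 + 3·p_2).
Here 3·18.9 + 3·8.5 = 82.2, giving x_1* = 0.438.

x_1* = 0.438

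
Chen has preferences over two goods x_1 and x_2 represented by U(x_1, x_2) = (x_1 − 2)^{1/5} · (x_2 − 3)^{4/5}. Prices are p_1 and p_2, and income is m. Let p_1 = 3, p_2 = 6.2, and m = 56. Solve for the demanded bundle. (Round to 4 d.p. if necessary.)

This is Cobb-Douglas in (x_1−2, x_2−3): tangency gives 0.2·p_2·(x_2−3) = 0.8·p_1·(x_1−2).
Substituting into the budget: x_1* = 2 + 0.2·(m − 2·p_1 − 3·p_2)/p_1, and x_2* = 3 + 0.8·(…)/p_2.
Discretionary income = 56 − 2·3 − 3·6.2 = 31.4; x_1* = 2 + 0.2·31.4/3 = 4.0933; x_2* = 3 + 0.8·31.4/6.2 = 7.0516.

x_1* = 4.0933, x_2* = 7.0516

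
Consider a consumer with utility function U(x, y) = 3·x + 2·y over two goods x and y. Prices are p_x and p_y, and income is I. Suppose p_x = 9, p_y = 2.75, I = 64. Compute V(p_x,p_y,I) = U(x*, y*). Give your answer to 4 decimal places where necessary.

Perfect substitutes: compare marginal utility per dollar. 3/p_x vs 2/p_y → 0.3333 vs 0.7273.
y gives more utility per dollar, so spend all income on y: y* = I/p_y, x* = 0.
Numerically: x* = 0, y* = 23.2727.
Utility at the optimum: U(0, 23.2727) = 46.5455.

V = 46.5455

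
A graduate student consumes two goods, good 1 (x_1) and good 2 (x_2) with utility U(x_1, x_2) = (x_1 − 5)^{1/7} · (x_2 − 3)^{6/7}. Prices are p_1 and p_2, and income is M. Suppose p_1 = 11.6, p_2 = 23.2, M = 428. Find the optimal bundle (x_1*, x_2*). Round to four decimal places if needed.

x_1* = 8.6995, x_2* = 14.0985

MRS = (1/6)·(x_2−3)/(x_1−5). Tangency with p_1/p_2 gives x_2−3 = 6·(p_1/p_2)·(x_1−5).
After buying the subsistence bundle (5, 3), a share 1/7 of the remaining income goes to x_1: x_1* = 5 + 1/7·(M − 5p_1 − 3p_2)/p_1.
Discretionary income = 428 − 5·11.6 − 3·23.2 = 300.4; x_1* = 5 + 1/7·300.4/11.6 = 8.6995; x_2* = 3 + 6/7·300.4/23.2 = 14.0985.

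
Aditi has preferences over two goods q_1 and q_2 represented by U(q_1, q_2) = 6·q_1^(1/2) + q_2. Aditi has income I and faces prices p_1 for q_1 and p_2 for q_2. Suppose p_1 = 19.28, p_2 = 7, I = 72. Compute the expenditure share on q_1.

Utility is quasi-linear in q_2; the FOC for q_1 is 3/√q_1 = p_1/p_2.
Solve: √q_1 = 3·p_2/p_1, so q_1*(p_1,p_2) = (3·p_2/p_1)², and q_2* = (I − p_1·q_1*)/p_2.
Plugging in: q_1* = (3·7/19.28)² = 1.1864, q_2* = 7.0181.
Expenditure on q_1: 19.28·1.1864 = 22.8734; share = 0.3177.

share on q_1 = 0.3177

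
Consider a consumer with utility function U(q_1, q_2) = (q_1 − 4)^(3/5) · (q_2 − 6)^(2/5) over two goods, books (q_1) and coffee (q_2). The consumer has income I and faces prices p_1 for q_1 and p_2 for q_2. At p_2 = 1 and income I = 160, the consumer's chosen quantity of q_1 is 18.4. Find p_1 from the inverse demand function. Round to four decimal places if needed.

p_1 = 5.5

This is Cobb-Douglas in (q_1−4, q_2−6): tangency gives 0.6·p_2·(q_2−6) = 0.4·p_1·(q_1−4).
Substituting into the budget: q_1* = 4 + 0.6·(I − 4·p_1 − 6·p_2)/p_1, and q_2* = 6 + 0.4·(…)/p_2.
Set q_1* = 18.4 in the demand function and solve for p_1: p_1 = 5.5.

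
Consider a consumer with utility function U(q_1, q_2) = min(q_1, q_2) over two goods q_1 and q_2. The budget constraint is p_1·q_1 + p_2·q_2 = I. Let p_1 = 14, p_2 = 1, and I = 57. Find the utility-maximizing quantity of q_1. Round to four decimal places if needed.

q_1* = 3.8

Demand: q_1*(p_1,p_2,I) = I/(p_1 + p_2), q_2* = I/(p_1 + p_2).
Here 14 + 1 = 15, giving q_1* = 3.8.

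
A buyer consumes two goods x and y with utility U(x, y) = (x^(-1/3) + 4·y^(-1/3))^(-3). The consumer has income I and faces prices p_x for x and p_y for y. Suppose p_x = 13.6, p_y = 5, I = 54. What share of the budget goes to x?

share on x = 0.3123

MU_x ∝ x^(-4/3), MU_y ∝ 4·y^(-4/3), so MRS = (1/4)·(y/x)^(4/3) = p_x/p_y.
Hence y/x = (4·p_x/p_y)^(1/(4/3)), i.e. raised to the 0.75 power.
With the ratio pinned down, the budget gives x* = I/(p_x + p_y·(y/x)) and y* = (y/x)·x*.
Numerically y/x = 5.990619, so x* = 54/(13.6 + 5·5.990619) = 1.2399 and y* = 5.990619·1.2399 = 7.4276.
Expenditure on x: 13.6·1.2399 = 16.8622; share = 0.3123.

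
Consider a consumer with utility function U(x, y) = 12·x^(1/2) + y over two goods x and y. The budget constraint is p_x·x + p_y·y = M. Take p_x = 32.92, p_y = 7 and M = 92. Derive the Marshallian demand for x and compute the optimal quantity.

x* = 1.6277

Thus x* = (6·p_y/p_x)² — independent of M — with the rest of income spent on y.
Plugging in: x* = (6·7/32.92)² = 1.6277.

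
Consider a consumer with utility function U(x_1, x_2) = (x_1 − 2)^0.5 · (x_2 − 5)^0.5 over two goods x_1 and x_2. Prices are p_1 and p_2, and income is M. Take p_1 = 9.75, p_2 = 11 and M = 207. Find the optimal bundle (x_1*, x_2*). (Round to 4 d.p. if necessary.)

x_1* = 8.7949, x_2* = 11.0227

MRS = (x_2−5)/(x_1−2). Tangency with p_1/p_2 gives x_2−5 = (p_1/p_2)·(x_1−2).
After buying the subsistence bundle (2, 5), a share 0.5 of the remaining income goes to x_1: x_1* = 2 + 0.5·(M − 2p_1 − 5p_2)/p_1.
Discretionary income = 207 − 2·9.75 − 5·11 = 132.5; x_1* = 2 + 0.5·132.5/9.75 = 8.7949; x_2* = 5 + 0.5·132.5/11 = 11.0227.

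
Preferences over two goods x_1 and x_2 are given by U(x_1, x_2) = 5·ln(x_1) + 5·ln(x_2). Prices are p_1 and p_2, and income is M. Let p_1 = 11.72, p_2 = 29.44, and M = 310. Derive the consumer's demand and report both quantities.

x_1* = 13.2253, x_2* = 5.2649

MU_x_1/MU_x_2 = (5·x_2)/(5·x_1); tangency sets this equal to p_1/p_2.
So 5·p_2·x_2 = 5·p_1·x_1; combined with the budget, a share 0.5 of income goes to x_1.
Demand: x_1*(p_1,p_2,M) = 0.5·M/p_1 and x_2* = 0.5·M/p_2.
At p_1=11.72, p_2=29.44, M=310: x_1* = 0.5·310/11.72 = 13.2253, x_2* = 5.2649.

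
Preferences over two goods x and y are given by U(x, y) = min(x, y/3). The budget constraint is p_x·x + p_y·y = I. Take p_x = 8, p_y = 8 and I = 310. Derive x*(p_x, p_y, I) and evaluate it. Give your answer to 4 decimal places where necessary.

With perfect complements, no substitution: consume in ratio x:y = 1:3.
Budget: p_x·x + p_y·3·x = I, so (p_x + 3·p_y)·x = I.
Demand: x*(p_x,p_y,I) = I/(p_x + 3·p_y), y* = 3·I/(p_x + 3·p_y).
Here 8 + 3·8 = 32, giving x* = 9.6875.

x* = 9.6875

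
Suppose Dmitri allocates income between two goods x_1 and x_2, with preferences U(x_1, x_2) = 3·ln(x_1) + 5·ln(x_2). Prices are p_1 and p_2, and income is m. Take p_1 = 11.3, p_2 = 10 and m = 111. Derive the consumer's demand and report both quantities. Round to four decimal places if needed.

x_1* = 3.6836, x_2* = 6.9375

Tangency: MRS = (3/5)·x_2/x_1 = p_1/p_2.
Rearranging, p_2·x_2 = (5/3)·p_1·x_1. Substituting into the budget gives p_1·x_1·(1 + (5/3)) = m.
Demand: x_1*(p_1,p_2,m) = 0.375·m/p_1 and x_2* = 0.625·m/p_2.
At p_1=11.3, p_2=10, m=111: x_1* = 0.375·111/11.3 = 3.6836, x_2* = 6.9375.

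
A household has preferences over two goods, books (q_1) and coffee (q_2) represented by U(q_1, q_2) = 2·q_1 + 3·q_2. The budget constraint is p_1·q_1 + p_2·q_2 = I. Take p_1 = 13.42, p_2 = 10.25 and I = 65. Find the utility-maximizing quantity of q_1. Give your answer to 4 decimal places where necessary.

q_1* = 0

Perfect substitutes: compare marginal utility per dollar. 2/p_1 vs 3/p_2 → 0.149 vs 0.2927.
q_2 gives more utility per dollar, so spend all income on q_2: q_2* = I/p_2, q_1* = 0.
Numerically: q_1* = 0, q_2* = 6.3415.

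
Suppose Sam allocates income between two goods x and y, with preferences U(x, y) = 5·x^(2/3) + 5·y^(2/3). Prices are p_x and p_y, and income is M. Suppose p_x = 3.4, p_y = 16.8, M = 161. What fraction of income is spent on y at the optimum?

share on y = 0.0393

MRS = MU_x/MU_y = (y/x)^(1/3). Set equal to p_x/p_y.
Solve for the ratio: y/x = [p_x/p_y]^(3).
Substitute y = (y/x)·x into the budget: x* = M/(p_x + p_y·(y/x)).
Numerically y/x = 0.008289, so x* = 161/(3.4 + 16.8·0.008289) = 45.4898 and y* = 0.008289·45.4898 = 0.3771.
Expenditure on y: 16.8·0.3771 = 6.3348; share = 0.0393.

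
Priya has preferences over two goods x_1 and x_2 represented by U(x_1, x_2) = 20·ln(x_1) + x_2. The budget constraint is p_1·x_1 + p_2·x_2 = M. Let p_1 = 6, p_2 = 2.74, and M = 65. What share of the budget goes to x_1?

share on x_1 = 0.8431

MU_x_1 = 20/x_1, MU_x_2 = 1. Tangency: 20/x_1 = p_1/p_2.
So x_1*(p_1,p_2) = 20·p_2/p_1, independent of income; and x_2* = (M − 20·p_2)/p_2.
At the given prices: x_1* = 20·2.74/6 = 9.1333, and x_2* = 3.7226.
Expenditure on x_1: 6·9.1333 = 54.8; share = 0.8431.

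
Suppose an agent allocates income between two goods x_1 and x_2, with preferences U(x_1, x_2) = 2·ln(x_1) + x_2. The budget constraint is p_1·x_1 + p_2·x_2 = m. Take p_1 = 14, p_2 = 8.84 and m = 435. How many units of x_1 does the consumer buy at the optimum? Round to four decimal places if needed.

x_1* = 1.2629

At the given prices: x_1* = 2·8.84/14 = 1.2629.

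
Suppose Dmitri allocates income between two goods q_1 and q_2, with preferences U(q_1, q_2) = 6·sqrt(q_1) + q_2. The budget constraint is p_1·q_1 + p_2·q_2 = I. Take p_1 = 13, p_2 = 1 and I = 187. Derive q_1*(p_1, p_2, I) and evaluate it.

q_1* = 0.0533

MU_q_1 = 3/√q_1, MU_q_2 = 1. Tangency: 3/√q_1 = p_1/p_2.
Thus q_1* = (3·p_2/p_1)² — independent of I — with the rest of income spent on q_2.
Plugging in: q_1* = (3·1/13)² = 0.0533.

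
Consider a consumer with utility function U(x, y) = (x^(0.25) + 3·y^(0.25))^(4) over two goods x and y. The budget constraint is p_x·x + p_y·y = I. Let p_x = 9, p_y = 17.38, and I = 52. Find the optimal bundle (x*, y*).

From the CES first-order condition, (1/3)·(y/x)^(0.75) = p_x/p_y.
Hence y/x = (3·p_x/p_y)^(1/(0.75)), i.e. raised to the 4/3 power.
Substitute y = (y/x)·x into the budget: x* = I/(p_x + p_y·(y/x)).
Numerically y/x = 1.799224, so x* = 52/(9 + 17.38·1.799224) = 1.2913 and y* = 1.799224·1.2913 = 2.3233.

x* = 1.2913, y* = 2.3233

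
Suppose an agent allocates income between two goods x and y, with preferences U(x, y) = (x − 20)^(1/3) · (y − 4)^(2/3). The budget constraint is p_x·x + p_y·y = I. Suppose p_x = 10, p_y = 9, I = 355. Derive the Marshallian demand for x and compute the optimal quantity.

MRS = (1/2)·(y−4)/(x−20). Tangency with p_x/p_y gives y−4 = 2·(p_x/p_y)·(x−20).
After buying the subsistence bundle (20, 4), a share 1/3 of the remaining income goes to x: x* = 20 + 1/3·(I − 20p_x − 4p_y)/p_x.
Discretionary income = 355 − 20·10 − 4·9 = 119; x* = 20 + 1/3·119/10 = 23.9667.

x* = 23.9667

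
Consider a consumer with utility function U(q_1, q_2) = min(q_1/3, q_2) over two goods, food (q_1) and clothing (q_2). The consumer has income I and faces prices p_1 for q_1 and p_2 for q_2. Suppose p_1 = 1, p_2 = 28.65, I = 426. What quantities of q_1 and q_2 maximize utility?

q_1* = 40.3791, q_2* = 13.4597

Leontief preferences: the optimum is at the kink where q_1/3 = q_2/1, i.e. q_2 = (1/3)·q_1.
Budget: p_1·q_1 + p_2·(1/3)·q_1 = I, so (3·p_1 + p_2)·q_1 = 3·I.
Demand: q_1*(p_1,p_2,I) = 3·I/(3·p_1 + p_2), q_2* = I/(3·p_1 + p_2).
Here 3·1 + 28.65 = 31.65, giving q_1* = 40.3791 and q_2* = 13.4597.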